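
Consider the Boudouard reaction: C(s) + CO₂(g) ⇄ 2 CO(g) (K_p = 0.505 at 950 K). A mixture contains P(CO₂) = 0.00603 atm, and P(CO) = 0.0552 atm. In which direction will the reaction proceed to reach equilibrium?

(C is a pure solid — omitted from Q_p.)
Q_p = P(CO)² / P(CO₂) = (0.0552)² / (0.00603) = 0.505
Q_p = 0.505 = K_p, so the system is already at equilibrium.

at equilibrium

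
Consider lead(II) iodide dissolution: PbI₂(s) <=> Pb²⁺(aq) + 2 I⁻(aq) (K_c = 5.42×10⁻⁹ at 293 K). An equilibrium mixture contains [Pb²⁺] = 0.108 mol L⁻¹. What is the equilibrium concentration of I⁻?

[I⁻] = 2.24×10⁻⁴ mol L⁻¹

(PbI₂ is a pure solid — omitted from K_c.)
At equilibrium, K_c = [Pb²⁺]·[I⁻]² = 5.42×10⁻⁹.
(0.108)·([I⁻])² = 5.42×10⁻⁹
[I⁻]² = 5.02×10⁻⁸ ⇒ [I⁻] = 2.24×10⁻⁴ mol L⁻¹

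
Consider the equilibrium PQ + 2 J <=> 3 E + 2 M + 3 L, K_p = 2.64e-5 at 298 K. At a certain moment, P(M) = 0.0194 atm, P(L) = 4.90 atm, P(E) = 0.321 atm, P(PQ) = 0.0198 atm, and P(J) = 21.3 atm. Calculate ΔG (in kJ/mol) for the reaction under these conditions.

ΔG = 4.51 kJ/mol

Q_p = P(E)³·P(M)²·P(L)³ / (P(PQ)·P(J)²) = (0.321)³·(0.0194)²·(4.90)³ / ((0.0198)·(21.3)²) = 1.63e-4
ΔG = RT ln(Q_p/K_p) = (8.314 J mol⁻¹ K⁻¹)(298 K) × ln(1.63e-4/2.64e-5)
   = (2.478 kJ/mol)(1.820) = 4.51 kJ/mol
ΔG > 0, so the forward reaction is non-spontaneous (proceeds in reverse).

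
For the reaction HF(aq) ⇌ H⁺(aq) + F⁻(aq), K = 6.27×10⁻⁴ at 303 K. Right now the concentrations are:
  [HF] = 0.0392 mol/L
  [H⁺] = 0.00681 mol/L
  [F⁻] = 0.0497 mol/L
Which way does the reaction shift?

toward reactants

Q = [H⁺]·[F⁻] / [HF] = (0.00681)·(0.0497) / (0.0392) = 0.00863
Q = 0.00863 > K = 6.27×10⁻⁴, so the reverse reaction proceeds.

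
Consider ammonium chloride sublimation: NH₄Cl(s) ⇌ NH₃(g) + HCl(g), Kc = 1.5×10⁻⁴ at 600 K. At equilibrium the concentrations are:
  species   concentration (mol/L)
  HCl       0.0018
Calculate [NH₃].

(NH₄Cl is a pure solid — omitted from Kc.)
At equilibrium, Kc = [NH₃]·[HCl] = 1.5×10⁻⁴.
([NH₃])·(0.0018) = 1.5×10⁻⁴
[NH₃] = 0.0833 = 0.083 mol/L

[NH₃] = 0.083 mol/L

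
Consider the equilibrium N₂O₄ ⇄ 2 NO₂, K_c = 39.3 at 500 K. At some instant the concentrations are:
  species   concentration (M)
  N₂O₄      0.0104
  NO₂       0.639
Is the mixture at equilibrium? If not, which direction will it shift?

Q_c = [NO₂]² / [N₂O₄] = (0.639)² / (0.0104) = 39.3
Q_c = 39.3 = K_c; the system is at equilibrium.

yes, at equilibrium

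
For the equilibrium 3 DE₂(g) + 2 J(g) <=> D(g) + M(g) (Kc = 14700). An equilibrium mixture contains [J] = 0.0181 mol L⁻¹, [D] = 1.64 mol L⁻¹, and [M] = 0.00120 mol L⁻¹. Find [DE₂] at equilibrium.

At equilibrium, Kc = [D]·[M] / ([DE₂]³·[J]²) = 14700.
(1.64)·(0.00120) / (([DE₂])³·(0.0181)²) = 14700
[DE₂]³ = 4.09×10⁻⁴ ⇒ [DE₂] = 0.0742 mol L⁻¹

[DE₂] = 0.0742 mol L⁻¹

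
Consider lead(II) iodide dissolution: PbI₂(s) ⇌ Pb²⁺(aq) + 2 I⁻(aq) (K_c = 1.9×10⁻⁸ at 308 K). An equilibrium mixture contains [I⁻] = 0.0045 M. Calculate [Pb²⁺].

[Pb²⁺] = 9.4×10⁻⁴ M

(PbI₂ is a pure solid — omitted from K_c.)
At equilibrium, K_c = [Pb²⁺]·[I⁻]² = 1.9×10⁻⁸.
([Pb²⁺])·(0.0045)² = 1.9×10⁻⁸
[Pb²⁺] = 9.38×10⁻⁴ = 9.4×10⁻⁴ M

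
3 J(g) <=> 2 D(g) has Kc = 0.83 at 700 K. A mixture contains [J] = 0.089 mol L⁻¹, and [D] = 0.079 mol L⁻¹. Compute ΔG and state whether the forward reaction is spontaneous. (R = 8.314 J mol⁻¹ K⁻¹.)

Qc = [D]² / [J]³ = (0.079)² / (0.089)³ = 8.85
ΔG = RT ln(Qc/Kc) = (8.314 J mol⁻¹ K⁻¹)(700 K) × ln(8.85/0.83)
   = (5.820 kJ/mol)(2.367) = 13.8 kJ/mol
ΔG > 0, so the forward reaction is non-spontaneous (proceeds in reverse).

ΔG = 13.8 kJ/mol; the forward reaction is non-spontaneous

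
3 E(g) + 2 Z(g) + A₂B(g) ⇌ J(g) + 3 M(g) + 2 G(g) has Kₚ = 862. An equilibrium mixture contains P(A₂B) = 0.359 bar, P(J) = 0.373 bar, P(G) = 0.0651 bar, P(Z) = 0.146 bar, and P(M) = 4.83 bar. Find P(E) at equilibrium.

At equilibrium, Kₚ = P(J)·P(M)³·P(G)² / (P(E)³·P(Z)²·P(A₂B)) = 862.
(0.373)·(4.83)³·(0.0651)² / ((P(E))³·(0.146)²·(0.359)) = 862
P(E)³ = 0.0270 ⇒ P(E) = 0.300 bar

P(E) = 0.300 bar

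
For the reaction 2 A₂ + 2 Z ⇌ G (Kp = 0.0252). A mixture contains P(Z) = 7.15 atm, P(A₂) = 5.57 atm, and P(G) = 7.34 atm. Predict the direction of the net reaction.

Qp = P(G) / (P(A₂)²·P(Z)²) = (7.34) / ((5.57)²·(7.15)²) = 0.00463
Qp = 0.00463 < Kp = 0.0252, so the forward reaction proceeds.

in the forward direction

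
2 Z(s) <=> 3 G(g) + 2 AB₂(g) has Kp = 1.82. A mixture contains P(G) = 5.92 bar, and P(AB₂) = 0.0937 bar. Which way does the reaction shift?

(Z is a pure solid — omitted from Qp.)
Qp = P(G)³·P(AB₂)² = (5.92)³·(0.0937)² = 1.82
Qp = 1.82 = Kp, so the system is already at equilibrium.

neither direction; the system is at equilibrium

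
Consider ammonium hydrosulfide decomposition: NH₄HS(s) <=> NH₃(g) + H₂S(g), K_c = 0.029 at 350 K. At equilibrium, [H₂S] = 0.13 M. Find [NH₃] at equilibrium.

[NH₃] = 0.22 M

(NH₄HS is a pure solid — omitted from K_c.)
At equilibrium, K_c = [NH₃]·[H₂S] = 0.029.
([NH₃])·(0.13) = 0.029
[NH₃] = 0.223 = 0.22 M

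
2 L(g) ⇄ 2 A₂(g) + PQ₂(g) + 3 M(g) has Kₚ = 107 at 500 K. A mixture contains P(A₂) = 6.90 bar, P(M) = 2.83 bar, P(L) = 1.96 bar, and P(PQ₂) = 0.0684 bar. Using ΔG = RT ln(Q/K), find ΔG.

Qₚ = P(A₂)²·P(PQ₂)·P(M)³ / P(L)² = (6.90)²·(0.0684)·(2.83)³ / (1.96)² = 19.2
ΔG = RT ln(Qₚ/Kₚ) = (8.314 J mol⁻¹ K⁻¹)(500 K) × ln(19.2/107)
   = (4.157 kJ/mol)(-1.718) = -7.14 kJ/mol
ΔG < 0, so the forward reaction is spontaneous (proceeds forward).

ΔG = -7.14 kJ/mol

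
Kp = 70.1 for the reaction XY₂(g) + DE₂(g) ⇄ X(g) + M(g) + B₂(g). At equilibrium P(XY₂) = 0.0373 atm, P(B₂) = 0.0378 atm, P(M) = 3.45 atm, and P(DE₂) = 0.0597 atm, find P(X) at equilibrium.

P(X) = 1.20 atm

At equilibrium, Kp = P(X)·P(M)·P(B₂) / (P(XY₂)·P(DE₂)) = 70.1.
(P(X))·(3.45)·(0.0378) / ((0.0373)·(0.0597)) = 70.1
P(X) = 1.20 atm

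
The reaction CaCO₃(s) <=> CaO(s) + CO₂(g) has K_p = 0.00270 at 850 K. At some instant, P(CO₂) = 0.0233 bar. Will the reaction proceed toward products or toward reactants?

(CaCO₃, CaO are pure solids — omitted from Q_p.)
Q_p = P(CO₂) = 0.0233
Q_p = 0.0233 > K_p = 0.00270, so the reverse reaction proceeds.

reverse (toward reactants)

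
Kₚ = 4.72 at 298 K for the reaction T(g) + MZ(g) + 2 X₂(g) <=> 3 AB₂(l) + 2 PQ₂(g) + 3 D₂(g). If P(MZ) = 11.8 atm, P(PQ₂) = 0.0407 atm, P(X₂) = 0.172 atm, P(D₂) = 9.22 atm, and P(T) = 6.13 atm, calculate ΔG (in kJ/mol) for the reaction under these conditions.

(AB₂ is a pure liquid — omitted from Qₚ.)
Qₚ = P(PQ₂)²·P(D₂)³ / (P(T)·P(MZ)·P(X₂)²) = (0.0407)²·(9.22)³ / ((6.13)·(11.8)·(0.172)²) = 0.607
ΔG = RT ln(Qₚ/Kₚ) = (8.314 J mol⁻¹ K⁻¹)(298 K) × ln(0.607/4.72)
   = (2.478 kJ/mol)(-2.051) = -5.08 kJ/mol
ΔG < 0, so the forward reaction is spontaneous (proceeds forward).

ΔG = -5.08 kJ/mol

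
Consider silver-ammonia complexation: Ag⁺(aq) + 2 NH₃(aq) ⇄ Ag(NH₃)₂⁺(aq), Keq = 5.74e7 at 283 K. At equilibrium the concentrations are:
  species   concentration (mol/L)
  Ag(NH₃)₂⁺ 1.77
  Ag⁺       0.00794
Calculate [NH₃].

[NH₃] = 0.00197 mol/L

At equilibrium, Keq = [Ag(NH₃)₂⁺] / ([Ag⁺]·[NH₃]²) = 5.74e7.
(1.77) / ((0.00794)·([NH₃])²) = 5.74e7
[NH₃]² = 3.88e-6 ⇒ [NH₃] = 0.00197 mol/L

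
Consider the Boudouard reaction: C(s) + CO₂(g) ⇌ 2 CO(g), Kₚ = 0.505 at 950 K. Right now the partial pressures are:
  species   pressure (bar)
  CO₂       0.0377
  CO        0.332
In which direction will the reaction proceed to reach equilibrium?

(C is a pure solid — omitted from Qₚ.)
Qₚ = P(CO)² / P(CO₂) = (0.332)² / (0.0377) = 2.92
Qₚ = 2.92 > Kₚ = 0.505, so the reverse reaction proceeds.

in the reverse direction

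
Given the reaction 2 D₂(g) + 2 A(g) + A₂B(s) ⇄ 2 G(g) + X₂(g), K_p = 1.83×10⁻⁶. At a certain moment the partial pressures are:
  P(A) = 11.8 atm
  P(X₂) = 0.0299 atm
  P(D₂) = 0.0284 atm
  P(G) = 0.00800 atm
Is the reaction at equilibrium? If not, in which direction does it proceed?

(A₂B is a pure solid — omitted from Q_p.)
Q_p = P(G)²·P(X₂) / (P(D₂)²·P(A)²) = (0.00800)²·(0.0299) / ((0.0284)²·(11.8)²) = 1.70×10⁻⁵
Q_p = 1.70×10⁻⁵ > K_p = 1.83×10⁻⁶, so the reverse reaction proceeds.

to the left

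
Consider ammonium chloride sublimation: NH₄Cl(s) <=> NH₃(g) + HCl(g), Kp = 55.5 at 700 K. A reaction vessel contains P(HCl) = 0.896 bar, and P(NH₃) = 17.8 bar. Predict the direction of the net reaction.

(NH₄Cl is a pure solid — omitted from Qp.)
Qp = P(NH₃)·P(HCl) = (17.8)·(0.896) = 15.9
Qp = 15.9 < Kp = 55.5, so the forward reaction proceeds.

in the forward direction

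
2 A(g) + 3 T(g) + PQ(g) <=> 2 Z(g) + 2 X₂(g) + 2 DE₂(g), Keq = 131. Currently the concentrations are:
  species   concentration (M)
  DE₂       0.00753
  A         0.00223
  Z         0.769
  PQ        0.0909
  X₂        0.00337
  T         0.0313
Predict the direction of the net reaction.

to the right

Q = [Z]²·[X₂]²·[DE₂]² / ([A]²·[T]³·[PQ]) = (0.769)²·(0.00337)²·(0.00753)² / ((0.00223)²·(0.0313)³·(0.0909)) = 27.5
Q = 27.5 < Keq = 131, so the forward reaction proceeds.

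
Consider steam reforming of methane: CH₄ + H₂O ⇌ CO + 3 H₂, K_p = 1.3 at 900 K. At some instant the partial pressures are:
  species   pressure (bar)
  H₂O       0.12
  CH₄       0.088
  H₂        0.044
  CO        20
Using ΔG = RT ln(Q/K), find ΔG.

Q_p = P(CO)·P(H₂)³ / (P(CH₄)·P(H₂O)) = (20)·(0.044)³ / ((0.088)·(0.12)) = 0.161
ΔG = RT ln(Q_p/K_p) = (8.314 J mol⁻¹ K⁻¹)(900 K) × ln(0.161/1.3)
   = (7.483 kJ/mol)(-2.089) = -15.6 kJ/mol
ΔG < 0, so the forward reaction is spontaneous (proceeds forward).

ΔG = -15.6 kJ/mol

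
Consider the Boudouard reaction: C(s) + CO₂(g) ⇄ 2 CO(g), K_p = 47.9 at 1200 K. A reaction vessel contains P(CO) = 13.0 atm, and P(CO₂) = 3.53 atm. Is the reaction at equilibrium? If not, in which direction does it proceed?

(C is a pure solid — omitted from Q_p.)
Q_p = P(CO)² / P(CO₂) = (13.0)² / (3.53) = 47.9
Q_p = 47.9 = K_p, so the system is already at equilibrium.

no net change (already at equilibrium)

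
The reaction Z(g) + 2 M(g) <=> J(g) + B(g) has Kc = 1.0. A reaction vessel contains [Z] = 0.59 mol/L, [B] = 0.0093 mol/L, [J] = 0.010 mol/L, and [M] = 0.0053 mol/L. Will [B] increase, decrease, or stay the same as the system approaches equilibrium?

Qc = [J]·[B] / ([Z]·[M]²) = (0.010)·(0.0093) / ((0.59)·(0.0053)²) = 5.6
Qc = 5.6 > Kc = 1.0: net reverse reaction.
B is a product, so it decreases.

decrease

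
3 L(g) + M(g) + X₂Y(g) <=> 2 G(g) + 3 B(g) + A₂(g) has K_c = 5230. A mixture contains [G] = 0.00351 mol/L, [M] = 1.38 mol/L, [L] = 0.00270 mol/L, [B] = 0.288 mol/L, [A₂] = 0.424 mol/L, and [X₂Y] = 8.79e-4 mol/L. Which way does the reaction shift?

no net change (already at equilibrium)

Q_c = [G]²·[B]³·[A₂] / ([L]³·[M]·[X₂Y]) = (0.00351)²·(0.288)³·(0.424) / ((0.00270)³·(1.38)·(8.79e-4)) = 5230
Q_c = 5230 = K_c, so the system is already at equilibrium.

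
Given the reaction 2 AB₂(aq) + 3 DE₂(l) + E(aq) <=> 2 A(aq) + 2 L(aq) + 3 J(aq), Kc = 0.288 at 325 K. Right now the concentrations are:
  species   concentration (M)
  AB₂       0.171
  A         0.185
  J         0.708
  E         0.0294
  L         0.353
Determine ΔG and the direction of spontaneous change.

ΔG = 4.89 kJ/mol; the forward reaction is non-spontaneous

(DE₂ is a pure liquid — omitted from Qc.)
Qc = [A]²·[L]²·[J]³ / ([AB₂]²·[E]) = (0.185)²·(0.353)²·(0.708)³ / ((0.171)²·(0.0294)) = 1.76
ΔG = RT ln(Qc/Kc) = (8.314 J mol⁻¹ K⁻¹)(325 K) × ln(1.76/0.288)
   = (2.702 kJ/mol)(1.810) = 4.89 kJ/mol
ΔG > 0, so the forward reaction is non-spontaneous (proceeds in reverse).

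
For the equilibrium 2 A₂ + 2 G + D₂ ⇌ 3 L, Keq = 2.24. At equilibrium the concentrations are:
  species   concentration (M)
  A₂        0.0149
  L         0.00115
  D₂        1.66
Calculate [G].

At equilibrium, Keq = [L]³ / ([A₂]²·[G]²·[D₂]) = 2.24.
(0.00115)³ / ((0.0149)²·([G])²·(1.66)) = 2.24
[G]² = 1.84×10⁻⁶ ⇒ [G] = 0.00136 M

[G] = 0.00136 M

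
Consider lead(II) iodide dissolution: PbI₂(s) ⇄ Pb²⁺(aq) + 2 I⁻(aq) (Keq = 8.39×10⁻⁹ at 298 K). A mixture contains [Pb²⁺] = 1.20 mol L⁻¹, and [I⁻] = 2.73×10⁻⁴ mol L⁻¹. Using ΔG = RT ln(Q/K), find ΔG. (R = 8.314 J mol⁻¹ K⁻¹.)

ΔG = 5.86 kJ/mol

(PbI₂ is a pure solid — omitted from Q.)
Q = [Pb²⁺]·[I⁻]² = (1.20)·(2.73×10⁻⁴)² = 8.94×10⁻⁸
ΔG = RT ln(Q/Keq) = (8.314 J mol⁻¹ K⁻¹)(298 K) × ln(8.94×10⁻⁸/8.39×10⁻⁹)
   = (2.478 kJ/mol)(2.366) = 5.86 kJ/mol
ΔG > 0, so the forward reaction is non-spontaneous (proceeds in reverse).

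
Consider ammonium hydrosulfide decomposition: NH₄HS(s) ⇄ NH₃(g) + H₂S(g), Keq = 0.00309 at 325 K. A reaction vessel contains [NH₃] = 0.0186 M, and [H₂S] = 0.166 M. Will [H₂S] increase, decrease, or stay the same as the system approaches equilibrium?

stay the same

(NH₄HS is a pure solid — omitted from Q.)
Q = [NH₃]·[H₂S] = (0.0186)·(0.166) = 0.00309
Q = 0.00309 = Keq; the system is at equilibrium.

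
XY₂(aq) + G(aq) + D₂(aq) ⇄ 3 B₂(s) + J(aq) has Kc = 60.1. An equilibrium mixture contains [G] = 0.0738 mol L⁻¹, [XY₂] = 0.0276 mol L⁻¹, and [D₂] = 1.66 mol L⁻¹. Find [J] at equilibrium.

[J] = 0.203 mol L⁻¹

(B₂ is a pure solid — omitted from Kc.)
At equilibrium, Kc = [J] / ([XY₂]·[G]·[D₂]) = 60.1.
([J]) / ((0.0276)·(0.0738)·(1.66)) = 60.1
[J] = 0.203 mol L⁻¹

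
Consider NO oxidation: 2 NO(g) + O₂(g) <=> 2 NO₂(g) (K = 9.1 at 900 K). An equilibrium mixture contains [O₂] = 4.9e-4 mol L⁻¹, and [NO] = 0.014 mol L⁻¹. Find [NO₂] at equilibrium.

At equilibrium, K = [NO₂]² / ([NO]²·[O₂]) = 9.1.
([NO₂])² / ((0.014)²·(4.9e-4)) = 9.1
[NO₂]² = 8.74e-7 ⇒ [NO₂] = 9.3e-4 mol L⁻¹

[NO₂] = 9.3e-4 mol L⁻¹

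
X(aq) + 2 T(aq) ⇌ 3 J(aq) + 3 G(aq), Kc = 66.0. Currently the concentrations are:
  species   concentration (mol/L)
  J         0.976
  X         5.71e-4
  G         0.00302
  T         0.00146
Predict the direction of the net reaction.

toward products

Qc = [J]³·[G]³ / ([X]·[T]²) = (0.976)³·(0.00302)³ / ((5.71e-4)·(0.00146)²) = 21.0
Qc = 21.0 < Kc = 66.0, so the forward reaction proceeds.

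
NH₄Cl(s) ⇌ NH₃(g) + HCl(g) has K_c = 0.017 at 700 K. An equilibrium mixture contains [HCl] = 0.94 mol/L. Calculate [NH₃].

[NH₃] = 0.018 mol/L

(NH₄Cl is a pure solid — omitted from K_c.)
At equilibrium, K_c = [NH₃]·[HCl] = 0.017.
([NH₃])·(0.94) = 0.017
[NH₃] = 0.0181 = 0.018 mol/L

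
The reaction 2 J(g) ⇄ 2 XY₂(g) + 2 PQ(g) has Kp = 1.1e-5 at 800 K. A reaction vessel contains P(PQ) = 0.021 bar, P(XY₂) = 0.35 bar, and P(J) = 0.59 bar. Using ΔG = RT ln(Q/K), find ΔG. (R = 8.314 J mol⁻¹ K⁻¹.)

ΔG = 17.6 kJ/mol

Qp = P(XY₂)²·P(PQ)² / P(J)² = (0.35)²·(0.021)² / (0.59)² = 1.55e-4
ΔG = RT ln(Qp/Kp) = (8.314 J mol⁻¹ K⁻¹)(800 K) × ln(1.55e-4/1.1e-5)
   = (6.651 kJ/mol)(2.646) = 17.6 kJ/mol
ΔG > 0, so the forward reaction is non-spontaneous (proceeds in reverse).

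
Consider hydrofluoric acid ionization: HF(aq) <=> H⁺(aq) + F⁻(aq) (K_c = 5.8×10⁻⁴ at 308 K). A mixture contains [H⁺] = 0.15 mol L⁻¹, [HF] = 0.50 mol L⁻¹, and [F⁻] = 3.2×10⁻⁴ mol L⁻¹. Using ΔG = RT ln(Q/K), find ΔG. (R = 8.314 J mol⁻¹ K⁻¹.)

Q_c = [H⁺]·[F⁻] / [HF] = (0.15)·(3.2×10⁻⁴) / (0.50) = 9.60×10⁻⁵
ΔG = RT ln(Q_c/K_c) = (8.314 J mol⁻¹ K⁻¹)(308 K) × ln(9.60×10⁻⁵/5.8×10⁻⁴)
   = (2.561 kJ/mol)(-1.799) = -4.61 kJ/mol
ΔG < 0, so the forward reaction is spontaneous (proceeds forward).

ΔG = -4.61 kJ/mol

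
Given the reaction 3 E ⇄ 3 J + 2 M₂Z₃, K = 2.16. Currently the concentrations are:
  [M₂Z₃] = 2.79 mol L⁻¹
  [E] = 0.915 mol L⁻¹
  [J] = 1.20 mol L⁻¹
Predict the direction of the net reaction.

in the reverse direction

Q = [J]³·[M₂Z₃]² / [E]³ = (1.20)³·(2.79)² / (0.915)³ = 17.6
Q = 17.6 > K = 2.16, so the reverse reaction proceeds.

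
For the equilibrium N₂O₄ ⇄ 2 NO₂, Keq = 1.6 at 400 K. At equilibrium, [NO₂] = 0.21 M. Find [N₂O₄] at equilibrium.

[N₂O₄] = 0.028 M

At equilibrium, Keq = [NO₂]² / [N₂O₄] = 1.6.
(0.21)² / ([N₂O₄]) = 1.6
[N₂O₄] = 0.0276 = 0.028 M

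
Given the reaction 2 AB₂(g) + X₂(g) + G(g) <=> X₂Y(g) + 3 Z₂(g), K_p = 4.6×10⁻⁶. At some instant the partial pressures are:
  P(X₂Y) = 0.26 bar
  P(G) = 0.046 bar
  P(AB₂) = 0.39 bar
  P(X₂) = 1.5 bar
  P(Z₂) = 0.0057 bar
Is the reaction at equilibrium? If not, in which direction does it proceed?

neither direction; the system is at equilibrium

Q_p = P(X₂Y)·P(Z₂)³ / (P(AB₂)²·P(X₂)·P(G)) = (0.26)·(0.0057)³ / ((0.39)²·(1.5)·(0.046)) = 4.6×10⁻⁶
Q_p = 4.6×10⁻⁶ = K_p, so the system is already at equilibrium.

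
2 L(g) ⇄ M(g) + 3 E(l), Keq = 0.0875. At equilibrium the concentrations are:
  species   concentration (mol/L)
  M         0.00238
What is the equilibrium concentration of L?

[L] = 0.165 mol/L

(E is a pure liquid — omitted from Keq.)
At equilibrium, Keq = [M] / [L]² = 0.0875.
(0.00238) / ([L])² = 0.0875
[L]² = 0.0272 ⇒ [L] = 0.165 mol/L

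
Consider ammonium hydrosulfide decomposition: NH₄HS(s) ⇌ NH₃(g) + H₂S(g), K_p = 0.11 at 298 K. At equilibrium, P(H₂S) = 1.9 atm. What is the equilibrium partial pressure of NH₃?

P(NH₃) = 0.058 atm

(NH₄HS is a pure solid — omitted from K_p.)
At equilibrium, K_p = P(NH₃)·P(H₂S) = 0.11.
(P(NH₃))·(1.9) = 0.11
P(NH₃) = 0.0579 = 0.058 atm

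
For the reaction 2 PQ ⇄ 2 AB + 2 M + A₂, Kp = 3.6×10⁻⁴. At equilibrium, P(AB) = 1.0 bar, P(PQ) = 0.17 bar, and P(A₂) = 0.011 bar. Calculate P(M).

P(M) = 0.031 bar

At equilibrium, Kp = P(AB)²·P(M)²·P(A₂) / P(PQ)² = 3.6×10⁻⁴.
(1.0)²·(P(M))²·(0.011) / (0.17)² = 3.6×10⁻⁴
P(M)² = 9.46×10⁻⁴ ⇒ P(M) = 0.031 bar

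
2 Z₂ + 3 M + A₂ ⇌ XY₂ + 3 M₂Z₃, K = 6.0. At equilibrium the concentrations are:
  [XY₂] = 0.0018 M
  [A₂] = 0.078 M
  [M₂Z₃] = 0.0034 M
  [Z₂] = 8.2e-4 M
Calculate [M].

[M] = 0.061 M

At equilibrium, K = [XY₂]·[M₂Z₃]³ / ([Z₂]²·[M]³·[A₂]) = 6.0.
(0.0018)·(0.0034)³ / ((8.2e-4)²·([M])³·(0.078)) = 6.0
[M]³ = 2.25e-4 ⇒ [M] = 0.061 M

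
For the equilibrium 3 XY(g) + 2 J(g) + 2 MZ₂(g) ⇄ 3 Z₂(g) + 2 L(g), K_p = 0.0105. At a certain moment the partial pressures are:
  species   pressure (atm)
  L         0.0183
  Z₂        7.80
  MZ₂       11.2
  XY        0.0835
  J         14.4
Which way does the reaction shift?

no net change (already at equilibrium)

Q_p = P(Z₂)³·P(L)² / (P(XY)³·P(J)²·P(MZ₂)²) = (7.80)³·(0.0183)² / ((0.0835)³·(14.4)²·(11.2)²) = 0.0105
Q_p = 0.0105 = K_p, so the system is already at equilibrium.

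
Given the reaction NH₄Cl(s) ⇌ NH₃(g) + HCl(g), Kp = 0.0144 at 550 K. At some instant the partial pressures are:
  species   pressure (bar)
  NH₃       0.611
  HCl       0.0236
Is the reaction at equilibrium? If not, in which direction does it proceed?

(NH₄Cl is a pure solid — omitted from Qp.)
Qp = P(NH₃)·P(HCl) = (0.611)·(0.0236) = 0.0144
Qp = 0.0144 = Kp, so the system is already at equilibrium.

no net change (already at equilibrium)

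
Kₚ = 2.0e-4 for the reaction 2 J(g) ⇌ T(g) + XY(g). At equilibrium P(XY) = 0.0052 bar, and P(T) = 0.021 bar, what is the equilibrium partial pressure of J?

At equilibrium, Kₚ = P(T)·P(XY) / P(J)² = 2.0e-4.
(0.021)·(0.0052) / (P(J))² = 2.0e-4
P(J)² = 0.546 ⇒ P(J) = 0.74 bar

P(J) = 0.74 bar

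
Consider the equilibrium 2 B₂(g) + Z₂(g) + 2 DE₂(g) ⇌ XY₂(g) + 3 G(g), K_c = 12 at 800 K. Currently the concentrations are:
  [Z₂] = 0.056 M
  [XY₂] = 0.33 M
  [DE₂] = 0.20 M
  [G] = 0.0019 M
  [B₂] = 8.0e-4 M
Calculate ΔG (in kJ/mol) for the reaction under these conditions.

ΔG = -13.5 kJ/mol

Q_c = [XY₂]·[G]³ / ([B₂]²·[Z₂]·[DE₂]²) = (0.33)·(0.0019)³ / ((8.0e-4)²·(0.056)·(0.20)²) = 1.58
ΔG = RT ln(Q_c/K_c) = (8.314 J mol⁻¹ K⁻¹)(800 K) × ln(1.58/12)
   = (6.651 kJ/mol)(-2.027) = -13.5 kJ/mol
ΔG < 0, so the forward reaction is spontaneous (proceeds forward).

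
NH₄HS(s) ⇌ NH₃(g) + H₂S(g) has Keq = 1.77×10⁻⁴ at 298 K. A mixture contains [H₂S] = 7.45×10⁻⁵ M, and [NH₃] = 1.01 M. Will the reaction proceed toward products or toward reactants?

toward products

(NH₄HS is a pure solid — omitted from Q.)
Q = [NH₃]·[H₂S] = (1.01)·(7.45×10⁻⁵) = 7.52×10⁻⁵
Q = 7.52×10⁻⁵ < Keq = 1.77×10⁻⁴, so the forward reaction proceeds.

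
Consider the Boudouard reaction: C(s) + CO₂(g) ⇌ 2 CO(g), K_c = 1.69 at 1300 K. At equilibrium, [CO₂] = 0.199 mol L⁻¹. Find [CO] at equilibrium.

(C is a pure solid — omitted from K_c.)
At equilibrium, K_c = [CO]² / [CO₂] = 1.69.
([CO])² / (0.199) = 1.69
[CO]² = 0.336 ⇒ [CO] = 0.580 mol L⁻¹

[CO] = 0.580 mol L⁻¹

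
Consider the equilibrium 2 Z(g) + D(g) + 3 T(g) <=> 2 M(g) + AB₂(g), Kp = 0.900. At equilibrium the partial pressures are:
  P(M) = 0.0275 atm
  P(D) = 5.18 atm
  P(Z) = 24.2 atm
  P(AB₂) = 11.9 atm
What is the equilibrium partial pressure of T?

P(T) = 0.0149 atm

At equilibrium, Kp = P(M)²·P(AB₂) / (P(Z)²·P(D)·P(T)³) = 0.900.
(0.0275)²·(11.9) / ((24.2)²·(5.18)·(P(T))³) = 0.900
P(T)³ = 3.30×10⁻⁶ ⇒ P(T) = 0.0149 atm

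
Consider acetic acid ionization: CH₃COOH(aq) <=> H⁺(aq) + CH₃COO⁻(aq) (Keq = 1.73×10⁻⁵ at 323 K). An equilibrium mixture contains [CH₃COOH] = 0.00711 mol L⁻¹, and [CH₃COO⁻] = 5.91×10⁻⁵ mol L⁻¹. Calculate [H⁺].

[H⁺] = 0.00208 mol L⁻¹

At equilibrium, Keq = [H⁺]·[CH₃COO⁻] / [CH₃COOH] = 1.73×10⁻⁵.
([H⁺])·(5.91×10⁻⁵) / (0.00711) = 1.73×10⁻⁵
[H⁺] = 0.00208 mol L⁻¹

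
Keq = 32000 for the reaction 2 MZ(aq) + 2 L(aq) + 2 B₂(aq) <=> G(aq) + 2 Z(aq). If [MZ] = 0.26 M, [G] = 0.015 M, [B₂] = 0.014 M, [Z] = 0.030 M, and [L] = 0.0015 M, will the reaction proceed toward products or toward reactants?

Q = [G]·[Z]² / ([MZ]²·[L]²·[B₂]²) = (0.015)·(0.030)² / ((0.26)²·(0.0015)²·(0.014)²) = 4.5×10⁵
Q = 4.5×10⁵ > Keq = 32000, so the reverse reaction proceeds.

reverse (toward reactants)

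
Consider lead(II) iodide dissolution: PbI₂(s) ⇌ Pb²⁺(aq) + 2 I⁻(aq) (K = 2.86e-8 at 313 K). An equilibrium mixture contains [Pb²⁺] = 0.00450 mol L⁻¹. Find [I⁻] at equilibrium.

(PbI₂ is a pure solid — omitted from K.)
At equilibrium, K = [Pb²⁺]·[I⁻]² = 2.86e-8.
(0.00450)·([I⁻])² = 2.86e-8
[I⁻]² = 6.36e-6 ⇒ [I⁻] = 0.00252 mol L⁻¹

[I⁻] = 0.00252 mol L⁻¹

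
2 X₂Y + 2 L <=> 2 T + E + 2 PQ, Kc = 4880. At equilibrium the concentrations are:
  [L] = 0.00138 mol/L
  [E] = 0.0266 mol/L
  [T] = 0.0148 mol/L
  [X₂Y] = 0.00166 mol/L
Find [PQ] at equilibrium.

At equilibrium, Kc = [T]²·[E]·[PQ]² / ([X₂Y]²·[L]²) = 4880.
(0.0148)²·(0.0266)·([PQ])² / ((0.00166)²·(0.00138)²) = 4880
[PQ]² = 0.00440 ⇒ [PQ] = 0.0663 mol/L

[PQ] = 0.0663 mol/L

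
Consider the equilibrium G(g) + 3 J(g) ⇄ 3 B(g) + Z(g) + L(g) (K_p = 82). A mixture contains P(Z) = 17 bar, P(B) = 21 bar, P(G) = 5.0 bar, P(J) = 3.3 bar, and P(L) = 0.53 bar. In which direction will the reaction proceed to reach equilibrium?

toward reactants

Q_p = P(B)³·P(Z)·P(L) / (P(G)·P(J)³) = (21)³·(17)·(0.53) / ((5.0)·(3.3)³) = 460
Q_p = 460 > K_p = 82, so the reverse reaction proceeds.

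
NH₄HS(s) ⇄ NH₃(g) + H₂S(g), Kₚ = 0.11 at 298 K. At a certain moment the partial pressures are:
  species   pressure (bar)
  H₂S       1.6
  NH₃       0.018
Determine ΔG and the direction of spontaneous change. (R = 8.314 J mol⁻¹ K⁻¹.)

(NH₄HS is a pure solid — omitted from Qₚ.)
Qₚ = P(NH₃)·P(H₂S) = (0.018)·(1.6) = 0.0288
ΔG = RT ln(Qₚ/Kₚ) = (8.314 J mol⁻¹ K⁻¹)(298 K) × ln(0.0288/0.11)
   = (2.478 kJ/mol)(-1.340) = -3.32 kJ/mol
ΔG < 0, so the forward reaction is spontaneous (proceeds forward).

ΔG = -3.32 kJ/mol; the forward reaction is spontaneous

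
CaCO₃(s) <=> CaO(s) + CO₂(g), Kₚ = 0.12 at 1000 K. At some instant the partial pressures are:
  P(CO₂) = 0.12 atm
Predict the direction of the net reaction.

neither direction; the system is at equilibrium

(CaCO₃, CaO are pure solids — omitted from Qₚ.)
Qₚ = P(CO₂) = 0.12
Qₚ = 0.12 = Kₚ, so the system is already at equilibrium.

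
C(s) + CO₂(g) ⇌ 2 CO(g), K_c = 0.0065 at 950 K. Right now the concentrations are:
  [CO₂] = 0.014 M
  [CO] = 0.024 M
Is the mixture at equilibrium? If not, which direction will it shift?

(C is a pure solid — omitted from Q_c.)
Q_c = [CO]² / [CO₂] = (0.024)² / (0.014) = 0.041
Q_c = 0.041 > K_c = 0.0065: net reverse reaction.

no; Q > K, reaction proceeds in reverse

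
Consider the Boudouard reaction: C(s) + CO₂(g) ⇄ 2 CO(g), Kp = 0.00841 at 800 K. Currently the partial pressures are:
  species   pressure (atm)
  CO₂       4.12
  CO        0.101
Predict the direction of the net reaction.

to the right

(C is a pure solid — omitted from Qp.)
Qp = P(CO)² / P(CO₂) = (0.101)² / (4.12) = 0.00248
Qp = 0.00248 < Kp = 0.00841, so the forward reaction proceeds.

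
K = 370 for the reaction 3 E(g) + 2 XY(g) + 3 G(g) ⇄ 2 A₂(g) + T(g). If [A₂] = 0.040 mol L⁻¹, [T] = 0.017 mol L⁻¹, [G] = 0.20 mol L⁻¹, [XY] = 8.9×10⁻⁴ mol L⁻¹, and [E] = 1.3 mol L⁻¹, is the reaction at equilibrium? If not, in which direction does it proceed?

Q = [A₂]²·[T] / ([E]³·[XY]²·[G]³) = (0.040)²·(0.017) / ((1.3)³·(8.9×10⁻⁴)²·(0.20)³) = 2000
Q = 2000 > K = 370, so the reverse reaction proceeds.

to the left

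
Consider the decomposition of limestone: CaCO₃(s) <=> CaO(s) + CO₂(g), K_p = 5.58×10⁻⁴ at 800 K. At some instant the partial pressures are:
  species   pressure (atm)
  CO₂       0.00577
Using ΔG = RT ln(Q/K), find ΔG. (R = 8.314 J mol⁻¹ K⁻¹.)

(CaCO₃, CaO are pure solids — omitted from Q_p.)
Q_p = P(CO₂) = 0.00577
ΔG = RT ln(Q_p/K_p) = (8.314 J mol⁻¹ K⁻¹)(800 K) × ln(0.00577/5.58×10⁻⁴)
   = (6.651 kJ/mol)(2.336) = 15.5 kJ/mol
ΔG > 0, so the forward reaction is non-spontaneous (proceeds in reverse).

ΔG = 15.5 kJ/mol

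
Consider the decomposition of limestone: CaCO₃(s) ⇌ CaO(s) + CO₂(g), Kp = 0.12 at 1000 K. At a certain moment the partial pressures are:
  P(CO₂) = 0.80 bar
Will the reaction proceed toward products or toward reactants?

toward reactants

(CaCO₃, CaO are pure solids — omitted from Qp.)
Qp = P(CO₂) = 0.80
Qp = 0.80 > Kp = 0.12, so the reverse reaction proceeds.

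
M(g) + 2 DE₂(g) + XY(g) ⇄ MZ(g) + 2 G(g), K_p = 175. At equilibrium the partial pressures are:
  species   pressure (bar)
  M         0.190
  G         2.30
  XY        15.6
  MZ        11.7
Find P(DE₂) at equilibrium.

At equilibrium, K_p = P(MZ)·P(G)² / (P(M)·P(DE₂)²·P(XY)) = 175.
(11.7)·(2.30)² / ((0.190)·(P(DE₂))²·(15.6)) = 175
P(DE₂)² = 0.119 ⇒ P(DE₂) = 0.345 bar

P(DE₂) = 0.345 bar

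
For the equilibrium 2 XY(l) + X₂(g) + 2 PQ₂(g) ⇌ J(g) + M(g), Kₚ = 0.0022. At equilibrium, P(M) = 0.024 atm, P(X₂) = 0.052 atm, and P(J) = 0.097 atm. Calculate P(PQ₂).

(XY is a pure liquid — omitted from Kₚ.)
At equilibrium, Kₚ = P(J)·P(M) / (P(X₂)·P(PQ₂)²) = 0.0022.
(0.097)·(0.024) / ((0.052)·(P(PQ₂))²) = 0.0022
P(PQ₂)² = 20.3 ⇒ P(PQ₂) = 4.5 atm

P(PQ₂) = 4.5 atm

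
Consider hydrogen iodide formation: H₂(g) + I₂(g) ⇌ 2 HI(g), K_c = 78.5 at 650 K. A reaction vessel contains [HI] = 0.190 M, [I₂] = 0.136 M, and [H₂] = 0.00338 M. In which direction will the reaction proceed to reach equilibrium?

Q_c = [HI]² / ([H₂]·[I₂]) = (0.190)² / ((0.00338)·(0.136)) = 78.5
Q_c = 78.5 = K_c, so the system is already at equilibrium.

neither direction; the system is at equilibrium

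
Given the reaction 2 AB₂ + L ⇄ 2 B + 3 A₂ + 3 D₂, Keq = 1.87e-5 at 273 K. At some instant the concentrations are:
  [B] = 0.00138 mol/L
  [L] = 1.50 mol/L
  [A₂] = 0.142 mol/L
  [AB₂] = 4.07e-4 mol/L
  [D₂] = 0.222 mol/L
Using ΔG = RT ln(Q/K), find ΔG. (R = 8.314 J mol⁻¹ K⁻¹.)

ΔG = 5.79 kJ/mol

Q = [B]²·[A₂]³·[D₂]³ / ([AB₂]²·[L]) = (0.00138)²·(0.142)³·(0.222)³ / ((4.07e-4)²·(1.50)) = 2.40e-4
ΔG = RT ln(Q/Keq) = (8.314 J mol⁻¹ K⁻¹)(273 K) × ln(2.40e-4/1.87e-5)
   = (2.270 kJ/mol)(2.552) = 5.79 kJ/mol
ΔG > 0, so the forward reaction is non-spontaneous (proceeds in reverse).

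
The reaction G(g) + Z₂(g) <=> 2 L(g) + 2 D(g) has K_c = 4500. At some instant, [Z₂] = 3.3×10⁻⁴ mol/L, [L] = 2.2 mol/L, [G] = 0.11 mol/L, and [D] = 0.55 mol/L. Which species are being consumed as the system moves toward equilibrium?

Q_c = [L]²·[D]² / ([G]·[Z₂]) = (2.2)²·(0.55)² / ((0.11)·(3.3×10⁻⁴)) = 40000
Q_c = 40000 > K_c = 4500: net reverse reaction.

L, D (products)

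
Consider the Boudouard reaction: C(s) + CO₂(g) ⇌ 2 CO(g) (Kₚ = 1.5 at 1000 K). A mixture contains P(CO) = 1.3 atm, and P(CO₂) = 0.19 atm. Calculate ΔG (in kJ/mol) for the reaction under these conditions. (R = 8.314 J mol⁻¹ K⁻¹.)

(C is a pure solid — omitted from Qₚ.)
Qₚ = P(CO)² / P(CO₂) = (1.3)² / (0.19) = 8.89
ΔG = RT ln(Qₚ/Kₚ) = (8.314 J mol⁻¹ K⁻¹)(1000 K) × ln(8.89/1.5)
   = (8.314 kJ/mol)(1.779) = 14.8 kJ/mol
ΔG > 0, so the forward reaction is non-spontaneous (proceeds in reverse).

ΔG = 14.8 kJ/mol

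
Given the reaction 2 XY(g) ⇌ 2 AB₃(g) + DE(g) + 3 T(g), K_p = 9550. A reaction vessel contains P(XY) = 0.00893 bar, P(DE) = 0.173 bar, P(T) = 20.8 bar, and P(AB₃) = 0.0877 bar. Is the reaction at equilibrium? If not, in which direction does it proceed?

Q_p = P(AB₃)²·P(DE)·P(T)³ / P(XY)² = (0.0877)²·(0.173)·(20.8)³ / (0.00893)² = 1.50×10⁵
Q_p = 1.50×10⁵ > K_p = 9550, so the reverse reaction proceeds.

reverse (toward reactants)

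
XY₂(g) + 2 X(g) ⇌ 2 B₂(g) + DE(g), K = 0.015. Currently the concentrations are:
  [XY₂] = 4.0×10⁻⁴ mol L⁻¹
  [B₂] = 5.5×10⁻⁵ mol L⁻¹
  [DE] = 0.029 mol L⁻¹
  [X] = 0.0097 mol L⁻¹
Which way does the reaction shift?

toward products

Q = [B₂]²·[DE] / ([XY₂]·[X]²) = (5.5×10⁻⁵)²·(0.029) / ((4.0×10⁻⁴)·(0.0097)²) = 0.0023
Q = 0.0023 < K = 0.015, so the forward reaction proceeds.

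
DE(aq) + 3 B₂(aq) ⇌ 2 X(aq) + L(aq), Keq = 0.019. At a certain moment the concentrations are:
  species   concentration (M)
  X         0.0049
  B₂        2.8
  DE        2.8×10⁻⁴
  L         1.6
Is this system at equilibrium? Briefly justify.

no; Q < K, reaction proceeds forward

Q = [X]²·[L] / ([DE]·[B₂]³) = (0.0049)²·(1.6) / ((2.8×10⁻⁴)·(2.8)³) = 0.0063
Q = 0.0063 < Keq = 0.019: net forward reaction.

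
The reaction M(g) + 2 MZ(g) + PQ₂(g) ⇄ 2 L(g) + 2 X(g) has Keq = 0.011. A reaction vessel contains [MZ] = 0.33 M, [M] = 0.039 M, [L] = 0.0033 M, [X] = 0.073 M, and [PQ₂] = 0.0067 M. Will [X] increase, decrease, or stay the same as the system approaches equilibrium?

Q = [L]²·[X]² / ([M]·[MZ]²·[PQ₂]) = (0.0033)²·(0.073)² / ((0.039)·(0.33)²·(0.0067)) = 0.0020
Q = 0.0020 < Keq = 0.011: net forward reaction.
X is a product, so it increases.

increase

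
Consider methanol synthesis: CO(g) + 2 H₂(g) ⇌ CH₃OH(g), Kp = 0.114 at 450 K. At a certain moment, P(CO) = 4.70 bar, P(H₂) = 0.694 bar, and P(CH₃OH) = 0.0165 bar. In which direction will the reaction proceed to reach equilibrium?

Qp = P(CH₃OH) / (P(CO)·P(H₂)²) = (0.0165) / ((4.70)·(0.694)²) = 0.00729
Qp = 0.00729 < Kp = 0.114, so the forward reaction proceeds.

toward products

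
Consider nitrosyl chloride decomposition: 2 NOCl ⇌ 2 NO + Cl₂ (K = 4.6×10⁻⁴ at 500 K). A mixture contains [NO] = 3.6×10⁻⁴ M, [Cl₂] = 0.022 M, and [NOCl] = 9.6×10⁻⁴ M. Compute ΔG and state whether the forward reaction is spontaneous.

Q = [NO]²·[Cl₂] / [NOCl]² = (3.6×10⁻⁴)²·(0.022) / (9.6×10⁻⁴)² = 0.00309
ΔG = RT ln(Q/K) = (8.314 J mol⁻¹ K⁻¹)(500 K) × ln(0.00309/4.6×10⁻⁴)
   = (4.157 kJ/mol)(1.905) = 7.92 kJ/mol
ΔG > 0, so the forward reaction is non-spontaneous (proceeds in reverse).

ΔG = 7.92 kJ/mol; the forward reaction is non-spontaneous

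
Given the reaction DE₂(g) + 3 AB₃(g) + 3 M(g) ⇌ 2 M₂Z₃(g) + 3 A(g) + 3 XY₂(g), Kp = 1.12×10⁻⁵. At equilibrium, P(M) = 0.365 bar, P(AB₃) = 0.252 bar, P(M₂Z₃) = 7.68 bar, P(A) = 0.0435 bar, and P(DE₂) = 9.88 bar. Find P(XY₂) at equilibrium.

P(XY₂) = 0.0261 bar

At equilibrium, Kp = P(M₂Z₃)²·P(A)³·P(XY₂)³ / (P(DE₂)·P(AB₃)³·P(M)³) = 1.12×10⁻⁵.
(7.68)²·(0.0435)³·(P(XY₂))³ / ((9.88)·(0.252)³·(0.365)³) = 1.12×10⁻⁵
P(XY₂)³ = 1.77×10⁻⁵ ⇒ P(XY₂) = 0.0261 bar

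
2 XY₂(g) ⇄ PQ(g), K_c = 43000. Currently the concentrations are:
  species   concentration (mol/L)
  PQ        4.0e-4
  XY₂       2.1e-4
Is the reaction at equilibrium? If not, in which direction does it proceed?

to the right

Q_c = [PQ] / [XY₂]² = (4.0e-4) / (2.1e-4)² = 9100
Q_c = 9100 < K_c = 43000, so the forward reaction proceeds.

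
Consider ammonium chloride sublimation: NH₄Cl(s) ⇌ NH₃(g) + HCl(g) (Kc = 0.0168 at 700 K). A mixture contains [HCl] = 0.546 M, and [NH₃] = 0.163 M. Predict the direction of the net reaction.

(NH₄Cl is a pure solid — omitted from Qc.)
Qc = [NH₃]·[HCl] = (0.163)·(0.546) = 0.0890
Qc = 0.0890 > Kc = 0.0168, so the reverse reaction proceeds.

to the left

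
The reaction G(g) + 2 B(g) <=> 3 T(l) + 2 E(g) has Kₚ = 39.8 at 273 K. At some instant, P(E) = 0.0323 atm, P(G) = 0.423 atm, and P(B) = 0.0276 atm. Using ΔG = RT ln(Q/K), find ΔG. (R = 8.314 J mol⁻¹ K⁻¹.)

ΔG = -5.69 kJ/mol

(T is a pure liquid — omitted from Qₚ.)
Qₚ = P(E)² / (P(G)·P(B)²) = (0.0323)² / ((0.423)·(0.0276)²) = 3.24
ΔG = RT ln(Qₚ/Kₚ) = (8.314 J mol⁻¹ K⁻¹)(273 K) × ln(3.24/39.8)
   = (2.270 kJ/mol)(-2.508) = -5.69 kJ/mol
ΔG < 0, so the forward reaction is spontaneous (proceeds forward).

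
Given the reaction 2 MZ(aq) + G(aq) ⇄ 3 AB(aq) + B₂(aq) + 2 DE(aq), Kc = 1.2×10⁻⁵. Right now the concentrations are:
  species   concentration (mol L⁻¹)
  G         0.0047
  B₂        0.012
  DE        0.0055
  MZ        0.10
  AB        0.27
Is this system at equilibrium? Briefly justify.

no; Q > K, reaction proceeds in reverse

Qc = [AB]³·[B₂]·[DE]² / ([MZ]²·[G]) = (0.27)³·(0.012)·(0.0055)² / ((0.10)²·(0.0047)) = 1.5×10⁻⁴
Qc = 1.5×10⁻⁴ > Kc = 1.2×10⁻⁵: net reverse reaction.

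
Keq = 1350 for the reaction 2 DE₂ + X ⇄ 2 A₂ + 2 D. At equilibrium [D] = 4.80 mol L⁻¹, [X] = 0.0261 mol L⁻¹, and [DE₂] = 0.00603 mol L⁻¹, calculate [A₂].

At equilibrium, Keq = [A₂]²·[D]² / ([DE₂]²·[X]) = 1350.
([A₂])²·(4.80)² / ((0.00603)²·(0.0261)) = 1350
[A₂]² = 5.56×10⁻⁵ ⇒ [A₂] = 0.00746 mol L⁻¹

[A₂] = 0.00746 mol L⁻¹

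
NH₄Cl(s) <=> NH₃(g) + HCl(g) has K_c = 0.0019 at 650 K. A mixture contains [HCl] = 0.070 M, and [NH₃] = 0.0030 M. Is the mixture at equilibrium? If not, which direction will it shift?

(NH₄Cl is a pure solid — omitted from Q_c.)
Q_c = [NH₃]·[HCl] = (0.0030)·(0.070) = 2.1e-4
Q_c = 2.1e-4 < K_c = 0.0019: net forward reaction.

no; Q < K, reaction proceeds forward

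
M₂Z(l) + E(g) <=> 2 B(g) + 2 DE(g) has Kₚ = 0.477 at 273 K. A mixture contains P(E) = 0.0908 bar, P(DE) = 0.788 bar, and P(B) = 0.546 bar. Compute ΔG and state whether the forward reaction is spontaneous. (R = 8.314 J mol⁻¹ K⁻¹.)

(M₂Z is a pure liquid — omitted from Qₚ.)
Qₚ = P(B)²·P(DE)² / P(E) = (0.546)²·(0.788)² / (0.0908) = 2.04
ΔG = RT ln(Qₚ/Kₚ) = (8.314 J mol⁻¹ K⁻¹)(273 K) × ln(2.04/0.477)
   = (2.270 kJ/mol)(1.453) = 3.30 kJ/mol
ΔG > 0, so the forward reaction is non-spontaneous (proceeds in reverse).

ΔG = 3.30 kJ/mol; the forward reaction is non-spontaneous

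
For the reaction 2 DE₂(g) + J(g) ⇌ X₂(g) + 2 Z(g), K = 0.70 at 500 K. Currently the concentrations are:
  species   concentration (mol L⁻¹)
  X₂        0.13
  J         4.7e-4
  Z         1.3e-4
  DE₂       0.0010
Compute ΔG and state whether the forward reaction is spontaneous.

ΔG = 7.89 kJ/mol; the forward reaction is non-spontaneous

Q = [X₂]·[Z]² / ([DE₂]²·[J]) = (0.13)·(1.3e-4)² / ((0.0010)²·(4.7e-4)) = 4.67
ΔG = RT ln(Q/K) = (8.314 J mol⁻¹ K⁻¹)(500 K) × ln(4.67/0.70)
   = (4.157 kJ/mol)(1.898) = 7.89 kJ/mol
ΔG > 0, so the forward reaction is non-spontaneous (proceeds in reverse).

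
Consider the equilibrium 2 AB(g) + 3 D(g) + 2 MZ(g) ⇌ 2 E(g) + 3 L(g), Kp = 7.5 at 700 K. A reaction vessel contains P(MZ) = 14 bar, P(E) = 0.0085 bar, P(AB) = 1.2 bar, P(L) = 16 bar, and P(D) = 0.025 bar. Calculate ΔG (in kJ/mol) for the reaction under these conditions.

ΔG = 12.8 kJ/mol

Qp = P(E)²·P(L)³ / (P(AB)²·P(D)³·P(MZ)²) = (0.0085)²·(16)³ / ((1.2)²·(0.025)³·(14)²) = 67.1
ΔG = RT ln(Qp/Kp) = (8.314 J mol⁻¹ K⁻¹)(700 K) × ln(67.1/7.5)
   = (5.820 kJ/mol)(2.191) = 12.8 kJ/mol
ΔG > 0, so the forward reaction is non-spontaneous (proceeds in reverse).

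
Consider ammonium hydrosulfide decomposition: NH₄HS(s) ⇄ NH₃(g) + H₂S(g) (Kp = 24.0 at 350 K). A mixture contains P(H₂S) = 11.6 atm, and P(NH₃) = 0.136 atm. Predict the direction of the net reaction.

(NH₄HS is a pure solid — omitted from Qp.)
Qp = P(NH₃)·P(H₂S) = (0.136)·(11.6) = 1.58
Qp = 1.58 < Kp = 24.0, so the forward reaction proceeds.

toward products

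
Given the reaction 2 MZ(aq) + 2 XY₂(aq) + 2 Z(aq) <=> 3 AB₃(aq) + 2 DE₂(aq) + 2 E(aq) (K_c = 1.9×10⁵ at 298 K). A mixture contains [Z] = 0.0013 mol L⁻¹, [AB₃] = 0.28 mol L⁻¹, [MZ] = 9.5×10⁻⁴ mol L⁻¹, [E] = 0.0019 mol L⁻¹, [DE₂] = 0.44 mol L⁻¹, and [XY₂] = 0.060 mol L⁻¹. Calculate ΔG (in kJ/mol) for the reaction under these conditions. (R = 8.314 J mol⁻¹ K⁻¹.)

Q_c = [AB₃]³·[DE₂]²·[E]² / ([MZ]²·[XY₂]²·[Z]²) = (0.28)³·(0.44)²·(0.0019)² / ((9.5×10⁻⁴)²·(0.060)²·(0.0013)²) = 2.79×10⁶
ΔG = RT ln(Q_c/K_c) = (8.314 J mol⁻¹ K⁻¹)(298 K) × ln(2.79×10⁶/1.9×10⁵)
   = (2.478 kJ/mol)(2.687) = 6.66 kJ/mol
ΔG > 0, so the forward reaction is non-spontaneous (proceeds in reverse).

ΔG = 6.66 kJ/mol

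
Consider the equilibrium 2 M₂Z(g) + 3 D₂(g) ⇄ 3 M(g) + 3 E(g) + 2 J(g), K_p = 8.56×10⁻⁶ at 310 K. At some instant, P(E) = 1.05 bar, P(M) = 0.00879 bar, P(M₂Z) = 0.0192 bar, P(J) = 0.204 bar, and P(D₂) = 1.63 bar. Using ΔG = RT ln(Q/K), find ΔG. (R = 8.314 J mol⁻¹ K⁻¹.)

ΔG = 2.25 kJ/mol

Q_p = P(M)³·P(E)³·P(J)² / (P(M₂Z)²·P(D₂)³) = (0.00879)³·(1.05)³·(0.204)² / ((0.0192)²·(1.63)³) = 2.05×10⁻⁵
ΔG = RT ln(Q_p/K_p) = (8.314 J mol⁻¹ K⁻¹)(310 K) × ln(2.05×10⁻⁵/8.56×10⁻⁶)
   = (2.577 kJ/mol)(0.8733) = 2.25 kJ/mol
ΔG > 0, so the forward reaction is non-spontaneous (proceeds in reverse).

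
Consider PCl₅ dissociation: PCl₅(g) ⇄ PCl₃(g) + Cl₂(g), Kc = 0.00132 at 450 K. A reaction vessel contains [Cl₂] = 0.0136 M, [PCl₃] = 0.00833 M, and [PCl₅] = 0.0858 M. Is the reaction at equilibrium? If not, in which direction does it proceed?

Qc = [PCl₃]·[Cl₂] / [PCl₅] = (0.00833)·(0.0136) / (0.0858) = 0.00132
Qc = 0.00132 = Kc, so the system is already at equilibrium.

at equilibrium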